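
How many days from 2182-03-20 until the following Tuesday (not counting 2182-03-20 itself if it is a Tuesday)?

6

Mar 20, 2182 is a Wednesday.
From Wednesday to the next Tuesday is 6 days.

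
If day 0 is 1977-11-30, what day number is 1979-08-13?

621

Nov 30, 1977 → Nov 30, 1978: 365 days.
Nov 30, 1978 → Dec 30, 1978: 30 days (November has 30).
Dec 30, 1978 → Jan 30, 1979: 31 days (December has 31).
Jan 30, 1979 → Feb 28, 1979: 29 days (January has 31).
Feb 28, 1979 → Mar 28, 1979: 28 days (February has 28).
Mar 28, 1979 → Apr 28, 1979: 31 days (March has 31).
Apr 28, 1979 → May 28, 1979: 30 days (April has 30).
May 28, 1979 → Jun 28, 1979: 31 days (May has 31).
Jun 28, 1979 → Jul 28, 1979: 30 days (June has 30).
Jul 28, 1979 → Aug 13, 1979: 16 days.
Total: 621 days.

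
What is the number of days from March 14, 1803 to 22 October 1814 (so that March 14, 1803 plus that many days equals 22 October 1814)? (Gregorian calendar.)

4240

Mar 14, 1803 → Mar 14, 1804: 366 days (Feb 29, 1804 is in that span).
Mar 14, 1804 → Mar 14, 1805: 365 days.
Mar 14, 1805 → Mar 14, 1806: 365 days.
Mar 14, 1806 → Mar 14, 1807: 365 days.
Mar 14, 1807 → Mar 14, 1808: 366 days (Feb 29, 1808 is in that span).
Mar 14, 1808 → Mar 14, 1809: 365 days.
Mar 14, 1809 → Mar 14, 1810: 365 days.
Mar 14, 1810 → Mar 14, 1811: 365 days.
Mar 14, 1811 → Mar 14, 1812: 366 days (Feb 29, 1812 is in that span).
Mar 14, 1812 → Mar 14, 1813: 365 days.
Mar 14, 1813 → Mar 14, 1814: 365 days.
Mar 14, 1814 → Apr 14, 1814: 31 days (March has 31).
Apr 14, 1814 → May 14, 1814: 30 days (April has 30).
May 14, 1814 → Jun 14, 1814: 31 days (May has 31).
Jun 14, 1814 → Jul 14, 1814: 30 days (June has 30).
Jul 14, 1814 → Aug 14, 1814: 31 days (July has 31).
Aug 14, 1814 → Sep 14, 1814: 31 days (August has 31).
Sep 14, 1814 → Oct 14, 1814: 30 days (September has 30).
Oct 14, 1814 → Oct 22, 1814: 8 days.
Total: 4240 days.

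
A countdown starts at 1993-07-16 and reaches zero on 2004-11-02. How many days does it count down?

4127

Jul 16, 1993 → Jul 16, 1994: 365 days.
Jul 16, 1994 → Jul 16, 1995: 365 days.
Jul 16, 1995 → Jul 16, 1996: 366 days (Feb 29, 1996 is in that span).
Jul 16, 1996 → Jul 16, 1997: 365 days.
Jul 16, 1997 → Jul 16, 1998: 365 days.
Jul 16, 1998 → Jul 16, 1999: 365 days.
Jul 16, 1999 → Jul 16, 2000: 366 days (Feb 29, 2000 is in that span).
Jul 16, 2000 → Jul 16, 2001: 365 days.
Jul 16, 2001 → Jul 16, 2002: 365 days.
Jul 16, 2002 → Jul 16, 2003: 365 days.
Jul 16, 2003 → Jul 16, 2004: 366 days (Feb 29, 2004 is in that span).
Jul 16, 2004 → Aug 16, 2004: 31 days (July has 31).
Aug 16, 2004 → Sep 16, 2004: 31 days (August has 31).
Sep 16, 2004 → Oct 16, 2004: 30 days (September has 30).
Oct 16, 2004 → Nov 2, 2004: 17 days.
Total: 4127 days.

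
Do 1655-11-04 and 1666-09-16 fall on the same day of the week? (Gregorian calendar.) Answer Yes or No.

From Nov 4, 1655 to Sep 16, 1666 is 3969 days.
3969 mod 7 = 0, so they are the same weekday.
(Nov 4, 1655 is a Thursday; Sep 16, 1666 is a Thursday.)

Yes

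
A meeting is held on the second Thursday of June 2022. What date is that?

June 1, 2022 is a Wednesday.
The first Thursday is therefore June 2 (1 days later).
The second Thursday is 2 + 1×7 = June 9.

June 9, 2022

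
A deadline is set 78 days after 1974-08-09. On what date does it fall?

Aug has 31 days: +23 → Sep 1, 1974 (55 left).
Sep has 30 days: +30 → Oct 1, 1974 (25 left).
+25 → Oct 26, 1974.

October 26, 1974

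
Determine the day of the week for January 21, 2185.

Doomsday rule: the anchor day for the 2100s is Sunday. For year 85: 85÷12 = 7 r 1, and 1÷4 = 0, so 7+1+0 = 8.
Sunday + 8 ≡ Monday — that's 2185's doomsday.
In January the doomsday date is Jan 3 (2185 is not a leap year).
Jan 21 is 18 days after Jan 3; 18 mod 7 = 4, so Monday + 4 = Friday.

Friday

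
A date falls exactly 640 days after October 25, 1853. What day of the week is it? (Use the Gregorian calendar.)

Oct 25, 1853 is a Tuesday.
640 mod 7 = 3, so 640 days after a Tuesday is Tuesday + 3 = Friday.

Friday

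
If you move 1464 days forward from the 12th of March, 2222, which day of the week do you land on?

Wednesday

Mar 12, 2222 is a Tuesday.
1464 mod 7 = 1, so 1464 days after a Tuesday is Tuesday + 1 = Wednesday.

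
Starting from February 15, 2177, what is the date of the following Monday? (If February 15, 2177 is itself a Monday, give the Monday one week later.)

February 17, 2177

Feb 15, 2177 is a Saturday.
From Saturday to the next Monday is 2 days.
Feb 15, 2177 + 2 = Feb 17, 2177.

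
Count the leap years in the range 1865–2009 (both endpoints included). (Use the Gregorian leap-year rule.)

Multiples of 4 in [1865,2009]: 36.
Of those, multiples of 100: 2 (not leap unless ÷400).
Multiples of 400: 1.
Leap years = 36 − 2 + 1 = 35.

35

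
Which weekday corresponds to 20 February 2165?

Wednesday

Doomsday rule: the anchor day for the 2100s is Sunday. For year 65: 65÷12 = 5 r 5, and 5÷4 = 1, so 5+5+1 = 11.
Sunday + 11 ≡ Thursday — that's 2165's doomsday.
In February the doomsday date is Feb 28 (2165 is not a leap year).
Feb 20 is 8 days before Feb 28; 8 mod 7 = 1, so Thursday − 1 = Wednesday.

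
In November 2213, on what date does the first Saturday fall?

November 1, 2213 is a Monday.
The first Saturday is therefore November 6 (5 days later).

November 6, 2213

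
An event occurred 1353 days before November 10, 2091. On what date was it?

−365 (one year) → Nov 10, 2090 (988 left).
−365 (one year) → Nov 10, 2089 (623 left).
−365 (one year) → Nov 10, 2088 (258 left).
−10 → Oct 31, 2088 (end of Oct, 31 days; 248 left).
−31 → Sep 30, 2088 (end of Sep, 30 days; 217 left).
−30 → Aug 31, 2088 (end of Aug, 31 days; 187 left).
−31 → Jul 31, 2088 (end of Jul, 31 days; 156 left).
−31 → Jun 30, 2088 (end of Jun, 30 days; 125 left).
−30 → May 31, 2088 (end of May, 31 days; 95 left).
−31 → Apr 30, 2088 (end of Apr, 30 days; 64 left).
−30 → Mar 31, 2088 (end of Mar, 31 days; 34 left).
−31 → Feb 29, 2088 (end of Feb, 29 days; 3 left).
−3 → Feb 26, 2088.

February 26, 2088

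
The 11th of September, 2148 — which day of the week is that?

Wednesday

January 1, 2148 is a Monday.
Jan 1, 2148 → Feb 1, 2148: 31 days (January has 31).
Feb 1, 2148 → Mar 1, 2148: 29 days (February has 29).
Mar 1, 2148 → Apr 1, 2148: 31 days (March has 31).
Apr 1, 2148 → May 1, 2148: 30 days (April has 30).
May 1, 2148 → Jun 1, 2148: 31 days (May has 31).
Jun 1, 2148 → Jul 1, 2148: 30 days (June has 30).
Jul 1, 2148 → Aug 1, 2148: 31 days (July has 31).
Aug 1, 2148 → Sep 1, 2148: 31 days (August has 31).
Sep 1, 2148 → Sep 11, 2148: 10 days.
Total: 254 days.
254 mod 7 = 2, so Monday + 2 = Wednesday.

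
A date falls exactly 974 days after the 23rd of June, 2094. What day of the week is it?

Thursday

First find the weekday of Jun 23, 2094. Doomsday rule: the anchor day for the 2000s is Tuesday. For year 94: 94÷12 = 7 r 10, and 10÷4 = 2, so 7+10+2 = 19.
Tuesday + 19 ≡ Sunday — that's 2094's doomsday.
In June the doomsday date is Jun 6.
Jun 23 is 17 days after Jun 6; 17 mod 7 = 3, so Sunday + 3 = Wednesday.
974 mod 7 = 1, so 974 days after a Wednesday is Wednesday + 1 = Thursday.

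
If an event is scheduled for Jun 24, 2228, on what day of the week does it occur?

Tuesday

Doomsday rule: the anchor day for the 2200s is Friday. For year 28: 28÷12 = 2 r 4, and 4÷4 = 1, so 2+4+1 = 7.
Friday + 7 ≡ Friday — that's 2228's doomsday.
In June the doomsday date is Jun 6.
Jun 24 is 18 days after Jun 6; 18 mod 7 = 4, so Friday + 4 = Tuesday.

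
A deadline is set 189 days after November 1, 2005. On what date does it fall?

Nov has 30 days: +30 → Dec 1, 2005 (159 left).
Dec has 31 days: +31 → Jan 1, 2006 (128 left).
Jan has 31 days: +31 → Feb 1, 2006 (97 left).
Feb has 28 days: +28 → Mar 1, 2006 (69 left).
Mar has 31 days: +31 → Apr 1, 2006 (38 left).
Apr has 30 days: +30 → May 1, 2006 (8 left).
+8 → May 9, 2006.

May 9, 2006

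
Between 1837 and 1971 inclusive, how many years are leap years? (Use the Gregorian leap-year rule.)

Multiples of 4 in [1837,1971]: 33.
Of those, multiples of 100: 1 (not leap unless ÷400).
Multiples of 400: 0.
Leap years = 33 − 1 + 0 = 32.

32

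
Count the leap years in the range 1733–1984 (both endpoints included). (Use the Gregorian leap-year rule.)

Multiples of 4 in [1733,1984]: 63.
Of those, multiples of 100: 2 (not leap unless ÷400).
Multiples of 400: 0.
Leap years = 63 − 2 + 0 = 61.

61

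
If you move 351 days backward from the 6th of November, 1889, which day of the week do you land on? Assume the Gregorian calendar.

First find the weekday of Nov 6, 1889. Doomsday rule: the anchor day for the 1800s is Friday. For year 89: 89÷12 = 7 r 5, and 5÷4 = 1, so 7+5+1 = 13.
Friday + 13 ≡ Thursday — that's 1889's doomsday.
In November the doomsday date is Nov 7.
Nov 6 is 1 day before Nov 7; 1 mod 7 = 1, so Thursday − 1 = Wednesday.
351 mod 7 = 1, so 351 days before a Wednesday is Wednesday − 1 = Tuesday.

Tuesday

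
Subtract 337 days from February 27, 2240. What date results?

March 27, 2239

−27 → Jan 31, 2240 (end of Jan, 31 days; 310 left).
−31 → Dec 31, 2239 (end of Dec, 31 days; 279 left).
−31 → Nov 30, 2239 (end of Nov, 30 days; 248 left).
−30 → Oct 31, 2239 (end of Oct, 31 days; 218 left).
−31 → Sep 30, 2239 (end of Sep, 30 days; 187 left).
−30 → Aug 31, 2239 (end of Aug, 31 days; 157 left).
−31 → Jul 31, 2239 (end of Jul, 31 days; 126 left).
−31 → Jun 30, 2239 (end of Jun, 30 days; 95 left).
−30 → May 31, 2239 (end of May, 31 days; 65 left).
−31 → Apr 30, 2239 (end of Apr, 30 days; 34 left).
−30 → Mar 31, 2239 (end of Mar, 31 days; 4 left).
−4 → Mar 27, 2239.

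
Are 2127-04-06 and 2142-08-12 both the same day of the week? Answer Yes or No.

From Apr 6, 2127 to Aug 12, 2142 is 5607 days.
5607 mod 7 = 0, so they are the same weekday.
(Apr 6, 2127 is a Sunday; Aug 12, 2142 is a Sunday.)

Yes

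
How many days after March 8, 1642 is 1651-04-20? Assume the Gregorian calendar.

3330

Mar 8, 1642 → Mar 8, 1643: 365 days.
Mar 8, 1643 → Mar 8, 1644: 366 days (Feb 29, 1644 is in that span).
Mar 8, 1644 → Mar 8, 1645: 365 days.
Mar 8, 1645 → Mar 8, 1646: 365 days.
Mar 8, 1646 → Mar 8, 1647: 365 days.
Mar 8, 1647 → Mar 8, 1648: 366 days (Feb 29, 1648 is in that span).
Mar 8, 1648 → Mar 8, 1649: 365 days.
Mar 8, 1649 → Mar 8, 1650: 365 days.
Mar 8, 1650 → Mar 8, 1651: 365 days.
Mar 8, 1651 → Apr 8, 1651: 31 days (March has 31).
Apr 8, 1651 → Apr 20, 1651: 12 days.
Total: 3330 days.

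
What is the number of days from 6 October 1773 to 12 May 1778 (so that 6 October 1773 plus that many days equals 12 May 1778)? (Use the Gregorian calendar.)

1679

Oct 6, 1773 → Oct 6, 1774: 365 days.
Oct 6, 1774 → Oct 6, 1775: 365 days.
Oct 6, 1775 → Oct 6, 1776: 366 days (Feb 29, 1776 is in that span).
Oct 6, 1776 → Oct 6, 1777: 365 days.
Oct 6, 1777 → Nov 6, 1777: 31 days (October has 31).
Nov 6, 1777 → Dec 6, 1777: 30 days (November has 30).
Dec 6, 1777 → Jan 6, 1778: 31 days (December has 31).
Jan 6, 1778 → Feb 6, 1778: 31 days (January has 31).
Feb 6, 1778 → Mar 6, 1778: 28 days (February has 28).
Mar 6, 1778 → Apr 6, 1778: 31 days (March has 31).
Apr 6, 1778 → May 6, 1778: 30 days (April has 30).
May 6, 1778 → May 12, 1778: 6 days.
Total: 1679 days.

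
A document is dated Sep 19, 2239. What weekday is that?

Thursday

January 1, 2239 is a Tuesday.
Jan 1, 2239 → Feb 1, 2239: 31 days (January has 31).
Feb 1, 2239 → Mar 1, 2239: 28 days (February has 28).
Mar 1, 2239 → Apr 1, 2239: 31 days (March has 31).
Apr 1, 2239 → May 1, 2239: 30 days (April has 30).
May 1, 2239 → Jun 1, 2239: 31 days (May has 31).
Jun 1, 2239 → Jul 1, 2239: 30 days (June has 30).
Jul 1, 2239 → Aug 1, 2239: 31 days (July has 31).
Aug 1, 2239 → Sep 1, 2239: 31 days (August has 31).
Sep 1, 2239 → Sep 19, 2239: 18 days.
Total: 261 days.
261 mod 7 = 2, so Tuesday + 2 = Thursday.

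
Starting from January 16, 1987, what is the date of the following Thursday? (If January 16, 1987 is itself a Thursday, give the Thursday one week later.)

January 22, 1987

Jan 16, 1987 is a Friday.
From Friday to the next Thursday is 6 days.
Jan 16, 1987 + 6 = Jan 22, 1987.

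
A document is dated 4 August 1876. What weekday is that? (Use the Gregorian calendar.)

Doomsday rule: the anchor day for the 1800s is Friday. For year 76: 76÷12 = 6 r 4, and 4÷4 = 1, so 6+4+1 = 11.
Friday + 11 ≡ Tuesday — that's 1876's doomsday.
In August the doomsday date is Aug 8.
Aug 4 is 4 days before Aug 8; 4 mod 7 = 4, so Tuesday − 4 = Friday.

Friday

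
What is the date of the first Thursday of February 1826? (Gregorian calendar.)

February 2, 1826

February 1, 1826 is a Wednesday.
The first Thursday is therefore February 2 (1 days later).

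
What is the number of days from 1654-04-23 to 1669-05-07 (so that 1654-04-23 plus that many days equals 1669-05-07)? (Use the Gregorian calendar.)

Apr 23, 1654 → Apr 23, 1655: 365 days.
Apr 23, 1655 → Apr 23, 1656: 366 days (Feb 29, 1656 is in that span).
Apr 23, 1656 → Apr 23, 1657: 365 days.
Apr 23, 1657 → Apr 23, 1658: 365 days.
Apr 23, 1658 → Apr 23, 1659: 365 days.
Apr 23, 1659 → Apr 23, 1660: 366 days (Feb 29, 1660 is in that span).
Apr 23, 1660 → Apr 23, 1661: 365 days.
Apr 23, 1661 → Apr 23, 1662: 365 days.
Apr 23, 1662 → Apr 23, 1663: 365 days.
Apr 23, 1663 → Apr 23, 1664: 366 days (Feb 29, 1664 is in that span).
Apr 23, 1664 → Apr 23, 1665: 365 days.
Apr 23, 1665 → Apr 23, 1666: 365 days.
Apr 23, 1666 → Apr 23, 1667: 365 days.
Apr 23, 1667 → Apr 23, 1668: 366 days (Feb 29, 1668 is in that span).
Apr 23, 1668 → May 23, 1668: 30 days (April has 30).
May 23, 1668 → Jun 23, 1668: 31 days (May has 31).
Jun 23, 1668 → Jul 23, 1668: 30 days (June has 30).
Jul 23, 1668 → Aug 23, 1668: 31 days (July has 31).
Aug 23, 1668 → Sep 23, 1668: 31 days (August has 31).
Sep 23, 1668 → Oct 23, 1668: 30 days (September has 30).
Oct 23, 1668 → Nov 23, 1668: 31 days (October has 31).
Nov 23, 1668 → Dec 23, 1668: 30 days (November has 30).
Dec 23, 1668 → Jan 23, 1669: 31 days (December has 31).
Jan 23, 1669 → Feb 23, 1669: 31 days (January has 31).
Feb 23, 1669 → Mar 23, 1669: 28 days (February has 28).
Mar 23, 1669 → Apr 23, 1669: 31 days (March has 31).
Apr 23, 1669 → May 7, 1669: 14 days.
Total: 5493 days.

5493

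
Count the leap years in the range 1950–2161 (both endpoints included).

Multiples of 4 in [1950,2161]: 53.
Of those, multiples of 100: 2 (not leap unless ÷400).
Multiples of 400: 1.
Leap years = 53 − 2 + 1 = 52.

52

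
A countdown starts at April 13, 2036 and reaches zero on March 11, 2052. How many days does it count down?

Apr 13, 2036 → Apr 13, 2037: 365 days.
Apr 13, 2037 → Apr 13, 2038: 365 days.
Apr 13, 2038 → Apr 13, 2039: 365 days.
Apr 13, 2039 → Apr 13, 2040: 366 days (Feb 29, 2040 is in that span).
Apr 13, 2040 → Apr 13, 2041: 365 days.
Apr 13, 2041 → Apr 13, 2042: 365 days.
Apr 13, 2042 → Apr 13, 2043: 365 days.
Apr 13, 2043 → Apr 13, 2044: 366 days (Feb 29, 2044 is in that span).
Apr 13, 2044 → Apr 13, 2045: 365 days.
Apr 13, 2045 → Apr 13, 2046: 365 days.
Apr 13, 2046 → Apr 13, 2047: 365 days.
Apr 13, 2047 → Apr 13, 2048: 366 days (Feb 29, 2048 is in that span).
Apr 13, 2048 → Apr 13, 2049: 365 days.
Apr 13, 2049 → Apr 13, 2050: 365 days.
Apr 13, 2050 → Apr 13, 2051: 365 days.
Apr 13, 2051 → May 13, 2051: 30 days (April has 30).
May 13, 2051 → Jun 13, 2051: 31 days (May has 31).
Jun 13, 2051 → Jul 13, 2051: 30 days (June has 30).
Jul 13, 2051 → Aug 13, 2051: 31 days (July has 31).
Aug 13, 2051 → Sep 13, 2051: 31 days (August has 31).
Sep 13, 2051 → Oct 13, 2051: 30 days (September has 30).
Oct 13, 2051 → Nov 13, 2051: 31 days (October has 31).
Nov 13, 2051 → Dec 13, 2051: 30 days (November has 30).
Dec 13, 2051 → Jan 13, 2052: 31 days (December has 31).
Jan 13, 2052 → Feb 13, 2052: 31 days (January has 31).
Feb 13, 2052 → Mar 11, 2052: 27 days.
Total: 5811 days.

5811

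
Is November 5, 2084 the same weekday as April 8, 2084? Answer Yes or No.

From Apr 8, 2084 to Nov 5, 2084 is 211 days.
211 mod 7 = 1, so they are different weekdays.
(Apr 8, 2084 is a Saturday; Nov 5, 2084 is a Sunday.)

No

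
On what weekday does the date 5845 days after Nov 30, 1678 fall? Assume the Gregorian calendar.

First find the weekday of Nov 30, 1678. Doomsday rule: the anchor day for the 1600s is Tuesday. For year 78: 78÷12 = 6 r 6, and 6÷4 = 1, so 6+6+1 = 13.
Tuesday + 13 ≡ Monday — that's 1678's doomsday.
In November the doomsday date is Nov 7.
Nov 30 is 23 days after Nov 7; 23 mod 7 = 2, so Monday + 2 = Wednesday.
5845 mod 7 = 0, so 5845 days after a Wednesday is Wednesday + 0 = Wednesday.

Wednesday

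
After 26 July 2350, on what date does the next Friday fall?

Jul 26, 2350 is a Wednesday.
From Wednesday to the next Friday is 2 days.
Jul 26, 2350 + 2 = Jul 28, 2350.

July 28, 2350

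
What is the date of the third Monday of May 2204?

May 21, 2204

May 1, 2204 is a Tuesday.
The first Monday is therefore May 7 (6 days later).
The third Monday is 7 + 2×7 = May 21.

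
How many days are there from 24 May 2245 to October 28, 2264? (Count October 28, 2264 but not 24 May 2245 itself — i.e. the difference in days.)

May 24, 2245 → May 24, 2246: 365 days.
May 24, 2246 → May 24, 2247: 365 days.
May 24, 2247 → May 24, 2248: 366 days (Feb 29, 2248 is in that span).
May 24, 2248 → May 24, 2249: 365 days.
May 24, 2249 → May 24, 2250: 365 days.
May 24, 2250 → May 24, 2251: 365 days.
May 24, 2251 → May 24, 2252: 366 days (Feb 29, 2252 is in that span).
May 24, 2252 → May 24, 2253: 365 days.
May 24, 2253 → May 24, 2254: 365 days.
May 24, 2254 → May 24, 2255: 365 days.
May 24, 2255 → May 24, 2256: 366 days (Feb 29, 2256 is in that span).
May 24, 2256 → May 24, 2257: 365 days.
May 24, 2257 → May 24, 2258: 365 days.
May 24, 2258 → May 24, 2259: 365 days.
May 24, 2259 → May 24, 2260: 366 days (Feb 29, 2260 is in that span).
May 24, 2260 → May 24, 2261: 365 days.
May 24, 2261 → May 24, 2262: 365 days.
May 24, 2262 → May 24, 2263: 365 days.
May 24, 2263 → May 24, 2264: 366 days (Feb 29, 2264 is in that span).
May 24, 2264 → Jun 24, 2264: 31 days (May has 31).
Jun 24, 2264 → Jul 24, 2264: 30 days (June has 30).
Jul 24, 2264 → Aug 24, 2264: 31 days (July has 31).
Aug 24, 2264 → Sep 24, 2264: 31 days (August has 31).
Sep 24, 2264 → Oct 24, 2264: 30 days (September has 30).
Oct 24, 2264 → Oct 28, 2264: 4 days.
Total: 7097 days.

7097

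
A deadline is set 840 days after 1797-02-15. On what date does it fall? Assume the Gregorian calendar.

June 5, 1799

+365 (one year) → Feb 15, 1798 (475 left).
+365 (one year) → Feb 15, 1799 (110 left).
Feb has 28 days: +14 → Mar 1, 1799 (96 left).
Mar has 31 days: +31 → Apr 1, 1799 (65 left).
Apr has 30 days: +30 → May 1, 1799 (35 left).
May has 31 days: +31 → Jun 1, 1799 (4 left).
+4 → Jun 5, 1799.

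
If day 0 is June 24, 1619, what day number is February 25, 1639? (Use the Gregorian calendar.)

7186

Jun 24, 1619 → Jun 24, 1620: 366 days (Feb 29, 1620 is in that span).
Jun 24, 1620 → Jun 24, 1621: 365 days.
Jun 24, 1621 → Jun 24, 1622: 365 days.
Jun 24, 1622 → Jun 24, 1623: 365 days.
Jun 24, 1623 → Jun 24, 1624: 366 days (Feb 29, 1624 is in that span).
Jun 24, 1624 → Jun 24, 1625: 365 days.
Jun 24, 1625 → Jun 24, 1626: 365 days.
Jun 24, 1626 → Jun 24, 1627: 365 days.
Jun 24, 1627 → Jun 24, 1628: 366 days (Feb 29, 1628 is in that span).
Jun 24, 1628 → Jun 24, 1629: 365 days.
Jun 24, 1629 → Jun 24, 1630: 365 days.
Jun 24, 1630 → Jun 24, 1631: 365 days.
Jun 24, 1631 → Jun 24, 1632: 366 days (Feb 29, 1632 is in that span).
Jun 24, 1632 → Jun 24, 1633: 365 days.
Jun 24, 1633 → Jun 24, 1634: 365 days.
Jun 24, 1634 → Jun 24, 1635: 365 days.
Jun 24, 1635 → Jun 24, 1636: 366 days (Feb 29, 1636 is in that span).
Jun 24, 1636 → Jun 24, 1637: 365 days.
Jun 24, 1637 → Jun 24, 1638: 365 days.
Jun 24, 1638 → Jul 24, 1638: 30 days (June has 30).
Jul 24, 1638 → Aug 24, 1638: 31 days (July has 31).
Aug 24, 1638 → Sep 24, 1638: 31 days (August has 31).
Sep 24, 1638 → Oct 24, 1638: 30 days (September has 30).
Oct 24, 1638 → Nov 24, 1638: 31 days (October has 31).
Nov 24, 1638 → Dec 24, 1638: 30 days (November has 30).
Dec 24, 1638 → Jan 24, 1639: 31 days (December has 31).
Jan 24, 1639 → Feb 24, 1639: 31 days (January has 31).
Feb 24, 1639 → Feb 25, 1639: 1 days.
Total: 7186 days.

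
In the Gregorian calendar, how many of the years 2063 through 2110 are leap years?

Multiples of 4 in [2063,2110]: 12.
Of those, multiples of 100: 1 (not leap unless ÷400).
Multiples of 400: 0.
Leap years = 12 − 1 + 0 = 11.

11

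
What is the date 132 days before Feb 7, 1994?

September 28, 1993

−7 → Jan 31, 1994 (end of Jan, 31 days; 125 left).
−31 → Dec 31, 1993 (end of Dec, 31 days; 94 left).
−31 → Nov 30, 1993 (end of Nov, 30 days; 63 left).
−30 → Oct 31, 1993 (end of Oct, 31 days; 33 left).
−31 → Sep 30, 1993 (end of Sep, 30 days; 2 left).
−2 → Sep 28, 1993.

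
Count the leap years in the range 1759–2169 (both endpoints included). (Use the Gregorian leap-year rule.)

Multiples of 4 in [1759,2169]: 103.
Of those, multiples of 100: 4 (not leap unless ÷400).
Multiples of 400: 1.
Leap years = 103 − 4 + 1 = 100.

100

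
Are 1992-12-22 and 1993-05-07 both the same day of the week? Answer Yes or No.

From Dec 22, 1992 to May 7, 1993 is 136 days.
136 mod 7 = 3, so they are different weekdays.
(Dec 22, 1992 is a Tuesday; May 7, 1993 is a Friday.)

No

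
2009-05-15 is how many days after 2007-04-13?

763

Apr 13, 2007 → Apr 13, 2008: 366 days (Feb 29, 2008 is in that span).
Apr 13, 2008 → May 13, 2008: 30 days (April has 30).
May 13, 2008 → Jun 13, 2008: 31 days (May has 31).
Jun 13, 2008 → Jul 13, 2008: 30 days (June has 30).
Jul 13, 2008 → Aug 13, 2008: 31 days (July has 31).
Aug 13, 2008 → Sep 13, 2008: 31 days (August has 31).
Sep 13, 2008 → Oct 13, 2008: 30 days (September has 30).
Oct 13, 2008 → Nov 13, 2008: 31 days (October has 31).
Nov 13, 2008 → Dec 13, 2008: 30 days (November has 30).
Dec 13, 2008 → Jan 13, 2009: 31 days (December has 31).
Jan 13, 2009 → Feb 13, 2009: 31 days (January has 31).
Feb 13, 2009 → Mar 13, 2009: 28 days (February has 28).
Mar 13, 2009 → Apr 13, 2009: 31 days (March has 31).
Apr 13, 2009 → May 13, 2009: 30 days (April has 30).
May 13, 2009 → May 15, 2009: 2 days.
Total: 763 days.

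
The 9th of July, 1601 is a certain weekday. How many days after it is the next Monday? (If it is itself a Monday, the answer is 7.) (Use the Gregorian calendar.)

Jul 9, 1601 is a Monday.
From Monday to the next Monday is 7 days.

7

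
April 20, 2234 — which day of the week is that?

Sunday

Doomsday rule: the anchor day for the 2200s is Friday. For year 34: 34÷12 = 2 r 10, and 10÷4 = 2, so 2+10+2 = 14.
Friday + 14 ≡ Friday — that's 2234's doomsday.
In April the doomsday date is Apr 4.
Apr 20 is 16 days after Apr 4; 16 mod 7 = 2, so Friday + 2 = Sunday.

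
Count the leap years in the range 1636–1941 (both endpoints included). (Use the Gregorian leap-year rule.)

74

Multiples of 4 in [1636,1941]: 77.
Of those, multiples of 100: 3 (not leap unless ÷400).
Multiples of 400: 0.
Leap years = 77 − 3 + 0 = 74.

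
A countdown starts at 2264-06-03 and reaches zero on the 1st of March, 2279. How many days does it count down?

Jun 3, 2264 → Jun 3, 2265: 365 days.
Jun 3, 2265 → Jun 3, 2266: 365 days.
Jun 3, 2266 → Jun 3, 2267: 365 days.
Jun 3, 2267 → Jun 3, 2268: 366 days (Feb 29, 2268 is in that span).
Jun 3, 2268 → Jun 3, 2269: 365 days.
Jun 3, 2269 → Jun 3, 2270: 365 days.
Jun 3, 2270 → Jun 3, 2271: 365 days.
Jun 3, 2271 → Jun 3, 2272: 366 days (Feb 29, 2272 is in that span).
Jun 3, 2272 → Jun 3, 2273: 365 days.
Jun 3, 2273 → Jun 3, 2274: 365 days.
Jun 3, 2274 → Jun 3, 2275: 365 days.
Jun 3, 2275 → Jun 3, 2276: 366 days (Feb 29, 2276 is in that span).
Jun 3, 2276 → Jun 3, 2277: 365 days.
Jun 3, 2277 → Jun 3, 2278: 365 days.
Jun 3, 2278 → Jul 3, 2278: 30 days (June has 30).
Jul 3, 2278 → Aug 3, 2278: 31 days (July has 31).
Aug 3, 2278 → Sep 3, 2278: 31 days (August has 31).
Sep 3, 2278 → Oct 3, 2278: 30 days (September has 30).
Oct 3, 2278 → Nov 3, 2278: 31 days (October has 31).
Nov 3, 2278 → Dec 3, 2278: 30 days (November has 30).
Dec 3, 2278 → Jan 3, 2279: 31 days (December has 31).
Jan 3, 2279 → Feb 3, 2279: 31 days (January has 31).
Feb 3, 2279 → Mar 1, 2279: 26 days.
Total: 5384 days.

5384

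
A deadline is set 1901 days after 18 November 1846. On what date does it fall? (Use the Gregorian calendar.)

February 1, 1852

+365 (one year) → Nov 18, 1847 (1536 left).
+366 (one year; includes Feb 29, 1848) → Nov 18, 1848 (1170 left).
+365 (one year) → Nov 18, 1849 (805 left).
+365 (one year) → Nov 18, 1850 (440 left).
+365 (one year) → Nov 18, 1851 (75 left).
Nov has 30 days: +13 → Dec 1, 1851 (62 left).
Dec has 31 days: +31 → Jan 1, 1852 (31 left).
Jan has 31 days: +31 → Feb 1, 1852 (0 left).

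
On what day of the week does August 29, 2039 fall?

Doomsday rule: the anchor day for the 2000s is Tuesday. For year 39: 39÷12 = 3 r 3, and 3÷4 = 0, so 3+3+0 = 6.
Tuesday + 6 ≡ Monday — that's 2039's doomsday.
In August the doomsday date is Aug 8.
Aug 29 is 21 days after Aug 8; 21 mod 7 = 0, so Monday + 0 = Monday.

Monday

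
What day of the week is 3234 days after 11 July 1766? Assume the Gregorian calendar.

Friday

Jul 11, 1766 is a Friday.
3234 mod 7 = 0, so 3234 days after a Friday is Friday + 0 = Friday.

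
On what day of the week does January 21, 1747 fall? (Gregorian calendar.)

Saturday

Doomsday rule: the anchor day for the 1700s is Sunday. For year 47: 47÷12 = 3 r 11, and 11÷4 = 2, so 3+11+2 = 16.
Sunday + 16 ≡ Tuesday — that's 1747's doomsday.
In January the doomsday date is Jan 3 (1747 is not a leap year).
Jan 21 is 18 days after Jan 3; 18 mod 7 = 4, so Tuesday + 4 = Saturday.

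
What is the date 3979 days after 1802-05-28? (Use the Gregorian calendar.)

April 19, 1813

+365 (one year) → May 28, 1803 (3614 left).
+366 (one year; includes Feb 29, 1804) → May 28, 1804 (3248 left).
+365 (one year) → May 28, 1805 (2883 left).
+365 (one year) → May 28, 1806 (2518 left).
+365 (one year) → May 28, 1807 (2153 left).
+366 (one year; includes Feb 29, 1808) → May 28, 1808 (1787 left).
+365 (one year) → May 28, 1809 (1422 left).
+365 (one year) → May 28, 1810 (1057 left).
+365 (one year) → May 28, 1811 (692 left).
+366 (one year; includes Feb 29, 1812) → May 28, 1812 (326 left).
May has 31 days: +4 → Jun 1, 1812 (322 left).
Jun has 30 days: +30 → Jul 1, 1812 (292 left).
Jul has 31 days: +31 → Aug 1, 1812 (261 left).
Aug has 31 days: +31 → Sep 1, 1812 (230 left).
Sep has 30 days: +30 → Oct 1, 1812 (200 left).
Oct has 31 days: +31 → Nov 1, 1812 (169 left).
Nov has 30 days: +30 → Dec 1, 1812 (139 left).
Dec has 31 days: +31 → Jan 1, 1813 (108 left).
Jan has 31 days: +31 → Feb 1, 1813 (77 left).
Feb has 28 days: +28 → Mar 1, 1813 (49 left).
Mar has 31 days: +31 → Apr 1, 1813 (18 left).
+18 → Apr 19, 1813.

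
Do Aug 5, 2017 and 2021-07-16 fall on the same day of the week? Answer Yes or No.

No

From Aug 5, 2017 to Jul 16, 2021 is 1441 days.
1441 mod 7 = 6, so they are different weekdays.
(Aug 5, 2017 is a Saturday; Jul 16, 2021 is a Friday.)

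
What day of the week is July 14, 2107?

Thursday

Doomsday rule: the anchor day for the 2100s is Sunday. For year 07: 7÷12 = 0 r 7, and 7÷4 = 1, so 0+7+1 = 8.
Sunday + 8 ≡ Monday — that's 2107's doomsday.
In July the doomsday date is Jul 11.
Jul 14 is 3 days after Jul 11; 3 mod 7 = 3, so Monday + 3 = Thursday.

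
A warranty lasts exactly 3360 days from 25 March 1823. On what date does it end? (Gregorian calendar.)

+366 (one year; includes Feb 29, 1824) → Mar 25, 1824 (2994 left).
+365 (one year) → Mar 25, 1825 (2629 left).
+365 (one year) → Mar 25, 1826 (2264 left).
+365 (one year) → Mar 25, 1827 (1899 left).
+366 (one year; includes Feb 29, 1828) → Mar 25, 1828 (1533 left).
+365 (one year) → Mar 25, 1829 (1168 left).
+365 (one year) → Mar 25, 1830 (803 left).
+365 (one year) → Mar 25, 1831 (438 left).
+366 (one year; includes Feb 29, 1832) → Mar 25, 1832 (72 left).
Mar has 31 days: +7 → Apr 1, 1832 (65 left).
Apr has 30 days: +30 → May 1, 1832 (35 left).
May has 31 days: +31 → Jun 1, 1832 (4 left).
+4 → Jun 5, 1832.

June 5, 1832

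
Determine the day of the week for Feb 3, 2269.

Doomsday rule: the anchor day for the 2200s is Friday. For year 69: 69÷12 = 5 r 9, and 9÷4 = 2, so 5+9+2 = 16.
Friday + 16 ≡ Sunday — that's 2269's doomsday.
In February the doomsday date is Feb 28 (2269 is not a leap year).
Feb 3 is 25 days before Feb 28; 25 mod 7 = 4, so Sunday − 4 = Wednesday.

Wednesday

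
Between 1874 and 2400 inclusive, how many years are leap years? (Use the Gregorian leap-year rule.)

128

Multiples of 4 in [1874,2400]: 132.
Of those, multiples of 100: 6 (not leap unless ÷400).
Multiples of 400: 2.
Leap years = 132 − 6 + 2 = 128.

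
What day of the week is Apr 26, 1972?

Wednesday

Doomsday rule: the anchor day for the 1900s is Wednesday. For year 72: 72÷12 = 6 r 0, and 0÷4 = 0, so 6+0+0 = 6.
Wednesday + 6 ≡ Tuesday — that's 1972's doomsday.
In April the doomsday date is Apr 4.
Apr 26 is 22 days after Apr 4; 22 mod 7 = 1, so Tuesday + 1 = Wednesday.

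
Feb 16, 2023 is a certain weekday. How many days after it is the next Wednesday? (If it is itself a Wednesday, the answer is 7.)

Feb 16, 2023 is a Thursday.
From Thursday to the next Wednesday is 6 days.

6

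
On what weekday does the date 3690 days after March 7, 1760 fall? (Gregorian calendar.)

Saturday

First find the weekday of Mar 7, 1760. Doomsday rule: the anchor day for the 1700s is Sunday. For year 60: 60÷12 = 5 r 0, and 0÷4 = 0, so 5+0+0 = 5.
Sunday + 5 ≡ Friday — that's 1760's doomsday.
In March the doomsday date is Mar 14.
Mar 7 is 7 days before Mar 14; 7 mod 7 = 0, so Friday − 0 = Friday.
3690 mod 7 = 1, so 3690 days after a Friday is Friday + 1 = Saturday.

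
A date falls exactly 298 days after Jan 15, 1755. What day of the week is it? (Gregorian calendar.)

Sunday

Jan 15, 1755 is a Wednesday.
298 mod 7 = 4, so 298 days after a Wednesday is Wednesday + 4 = Sunday.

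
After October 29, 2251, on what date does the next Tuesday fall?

Oct 29, 2251 is a Wednesday.
From Wednesday to the next Tuesday is 6 days.
Oct 29, 2251 + 6 = Nov 4, 2251.

November 4, 2251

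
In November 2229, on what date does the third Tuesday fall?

November 1, 2229 is a Sunday.
The first Tuesday is therefore November 3 (2 days later).
The third Tuesday is 3 + 2×7 = November 17.

November 17, 2229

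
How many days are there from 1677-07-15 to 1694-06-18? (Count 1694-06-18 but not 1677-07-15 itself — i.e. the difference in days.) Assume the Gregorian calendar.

6182

Jul 15, 1677 → Jul 15, 1678: 365 days.
Jul 15, 1678 → Jul 15, 1679: 365 days.
Jul 15, 1679 → Jul 15, 1680: 366 days (Feb 29, 1680 is in that span).
Jul 15, 1680 → Jul 15, 1681: 365 days.
Jul 15, 1681 → Jul 15, 1682: 365 days.
Jul 15, 1682 → Jul 15, 1683: 365 days.
Jul 15, 1683 → Jul 15, 1684: 366 days (Feb 29, 1684 is in that span).
Jul 15, 1684 → Jul 15, 1685: 365 days.
Jul 15, 1685 → Jul 15, 1686: 365 days.
Jul 15, 1686 → Jul 15, 1687: 365 days.
Jul 15, 1687 → Jul 15, 1688: 366 days (Feb 29, 1688 is in that span).
Jul 15, 1688 → Jul 15, 1689: 365 days.
Jul 15, 1689 → Jul 15, 1690: 365 days.
Jul 15, 1690 → Jul 15, 1691: 365 days.
Jul 15, 1691 → Jul 15, 1692: 366 days (Feb 29, 1692 is in that span).
Jul 15, 1692 → Jul 15, 1693: 365 days.
Jul 15, 1693 → Aug 15, 1693: 31 days (July has 31).
Aug 15, 1693 → Sep 15, 1693: 31 days (August has 31).
Sep 15, 1693 → Oct 15, 1693: 30 days (September has 30).
Oct 15, 1693 → Nov 15, 1693: 31 days (October has 31).
Nov 15, 1693 → Dec 15, 1693: 30 days (November has 30).
Dec 15, 1693 → Jan 15, 1694: 31 days (December has 31).
Jan 15, 1694 → Feb 15, 1694: 31 days (January has 31).
Feb 15, 1694 → Mar 15, 1694: 28 days (February has 28).
Mar 15, 1694 → Apr 15, 1694: 31 days (March has 31).
Apr 15, 1694 → May 15, 1694: 30 days (April has 30).
May 15, 1694 → Jun 15, 1694: 31 days (May has 31).
Jun 15, 1694 → Jun 18, 1694: 3 days.
Total: 6182 days.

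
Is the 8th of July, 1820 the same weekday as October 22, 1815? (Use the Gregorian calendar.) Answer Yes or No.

No

From Oct 22, 1815 to Jul 8, 1820 is 1721 days.
1721 mod 7 = 6, so they are different weekdays.
(Oct 22, 1815 is a Sunday; Jul 8, 1820 is a Saturday.)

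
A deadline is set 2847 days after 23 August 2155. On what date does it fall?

+366 (one year; includes Feb 29, 2156) → Aug 23, 2156 (2481 left).
+365 (one year) → Aug 23, 2157 (2116 left).
+365 (one year) → Aug 23, 2158 (1751 left).
+365 (one year) → Aug 23, 2159 (1386 left).
+366 (one year; includes Feb 29, 2160) → Aug 23, 2160 (1020 left).
+365 (one year) → Aug 23, 2161 (655 left).
+365 (one year) → Aug 23, 2162 (290 left).
Aug has 31 days: +9 → Sep 1, 2162 (281 left).
Sep has 30 days: +30 → Oct 1, 2162 (251 left).
Oct has 31 days: +31 → Nov 1, 2162 (220 left).
Nov has 30 days: +30 → Dec 1, 2162 (190 left).
Dec has 31 days: +31 → Jan 1, 2163 (159 left).
Jan has 31 days: +31 → Feb 1, 2163 (128 left).
Feb has 28 days: +28 → Mar 1, 2163 (100 left).
Mar has 31 days: +31 → Apr 1, 2163 (69 left).
Apr has 30 days: +30 → May 1, 2163 (39 left).
May has 31 days: +31 → Jun 1, 2163 (8 left).
+8 → Jun 9, 2163.

June 9, 2163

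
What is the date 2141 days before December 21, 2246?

−365 (one year) → Dec 21, 2245 (1776 left).
−365 (one year) → Dec 21, 2244 (1411 left).
−366 (one year; includes Feb 29, 2244) → Dec 21, 2243 (1045 left).
−365 (one year) → Dec 21, 2242 (680 left).
−365 (one year) → Dec 21, 2241 (315 left).
−21 → Nov 30, 2241 (end of Nov, 30 days; 294 left).
−30 → Oct 31, 2241 (end of Oct, 31 days; 264 left).
−31 → Sep 30, 2241 (end of Sep, 30 days; 233 left).
−30 → Aug 31, 2241 (end of Aug, 31 days; 203 left).
−31 → Jul 31, 2241 (end of Jul, 31 days; 172 left).
−31 → Jun 30, 2241 (end of Jun, 30 days; 141 left).
−30 → May 31, 2241 (end of May, 31 days; 111 left).
−31 → Apr 30, 2241 (end of Apr, 30 days; 80 left).
−30 → Mar 31, 2241 (end of Mar, 31 days; 50 left).
−31 → Feb 28, 2241 (end of Feb, 28 days; 19 left).
−19 → Feb 9, 2241.

February 9, 2241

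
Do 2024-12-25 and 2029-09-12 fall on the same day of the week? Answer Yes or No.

From Dec 25, 2024 to Sep 12, 2029 is 1722 days.
1722 mod 7 = 0, so they are the same weekday.
(Dec 25, 2024 is a Wednesday; Sep 12, 2029 is a Wednesday.)

Yes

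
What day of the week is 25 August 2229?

Tuesday

January 1, 2229 is a Thursday.
Jan 1, 2229 → Feb 1, 2229: 31 days (January has 31).
Feb 1, 2229 → Mar 1, 2229: 28 days (February has 28).
Mar 1, 2229 → Apr 1, 2229: 31 days (March has 31).
Apr 1, 2229 → May 1, 2229: 30 days (April has 30).
May 1, 2229 → Jun 1, 2229: 31 days (May has 31).
Jun 1, 2229 → Jul 1, 2229: 30 days (June has 30).
Jul 1, 2229 → Aug 1, 2229: 31 days (July has 31).
Aug 1, 2229 → Aug 25, 2229: 24 days.
Total: 236 days.
236 mod 7 = 5, so Thursday + 5 = Tuesday.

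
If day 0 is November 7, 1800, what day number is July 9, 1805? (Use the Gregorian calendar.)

1705

Nov 7, 1800 → Nov 7, 1801: 365 days.
Nov 7, 1801 → Nov 7, 1802: 365 days.
Nov 7, 1802 → Nov 7, 1803: 365 days.
Nov 7, 1803 → Nov 7, 1804: 366 days (Feb 29, 1804 is in that span).
Nov 7, 1804 → Dec 7, 1804: 30 days (November has 30).
Dec 7, 1804 → Jan 7, 1805: 31 days (December has 31).
Jan 7, 1805 → Feb 7, 1805: 31 days (January has 31).
Feb 7, 1805 → Mar 7, 1805: 28 days (February has 28).
Mar 7, 1805 → Apr 7, 1805: 31 days (March has 31).
Apr 7, 1805 → May 7, 1805: 30 days (April has 30).
May 7, 1805 → Jun 7, 1805: 31 days (May has 31).
Jun 7, 1805 → Jul 7, 1805: 30 days (June has 30).
Jul 7, 1805 → Jul 9, 1805: 2 days.
Total: 1705 days.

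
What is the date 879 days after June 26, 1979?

November 21, 1981

+366 (one year; includes Feb 29, 1980) → Jun 26, 1980 (513 left).
+365 (one year) → Jun 26, 1981 (148 left).
Jun has 30 days: +5 → Jul 1, 1981 (143 left).
Jul has 31 days: +31 → Aug 1, 1981 (112 left).
Aug has 31 days: +31 → Sep 1, 1981 (81 left).
Sep has 30 days: +30 → Oct 1, 1981 (51 left).
Oct has 31 days: +31 → Nov 1, 1981 (20 left).
+20 → Nov 21, 1981.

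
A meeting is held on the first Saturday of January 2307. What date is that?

January 1, 2307 is a Tuesday.
The first Saturday is therefore January 5 (4 days later).

January 5, 2307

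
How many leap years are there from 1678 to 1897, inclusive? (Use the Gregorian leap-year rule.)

53

Multiples of 4 in [1678,1897]: 55.
Of those, multiples of 100: 2 (not leap unless ÷400).
Multiples of 400: 0.
Leap years = 55 − 2 + 0 = 53.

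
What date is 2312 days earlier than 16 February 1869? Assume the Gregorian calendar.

−366 (one year; includes Feb 29, 1868) → Feb 16, 1868 (1946 left).
−365 (one year) → Feb 16, 1867 (1581 left).
−365 (one year) → Feb 16, 1866 (1216 left).
−365 (one year) → Feb 16, 1865 (851 left).
−366 (one year; includes Feb 29, 1864) → Feb 16, 1864 (485 left).
−365 (one year) → Feb 16, 1863 (120 left).
−16 → Jan 31, 1863 (end of Jan, 31 days; 104 left).
−31 → Dec 31, 1862 (end of Dec, 31 days; 73 left).
−31 → Nov 30, 1862 (end of Nov, 30 days; 42 left).
−30 → Oct 31, 1862 (end of Oct, 31 days; 12 left).
−12 → Oct 19, 1862.

October 19, 1862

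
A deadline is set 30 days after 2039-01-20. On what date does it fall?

Jan has 31 days: +12 → Feb 1, 2039 (18 left).
+18 → Feb 19, 2039.

February 19, 2039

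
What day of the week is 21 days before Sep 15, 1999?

Sep 15, 1999 is a Wednesday.
21 mod 7 = 0, so 21 days before a Wednesday is Wednesday − 0 = Wednesday.

Wednesday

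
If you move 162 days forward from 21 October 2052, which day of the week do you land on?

Oct 21, 2052 is a Monday.
162 mod 7 = 1, so 162 days after a Monday is Monday + 1 = Tuesday.

Tuesday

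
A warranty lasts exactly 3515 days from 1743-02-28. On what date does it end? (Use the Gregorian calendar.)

October 13, 1752

+365 (one year) → Feb 28, 1744 (3150 left).
+366 (one year; includes Feb 29, 1744) → Feb 28, 1745 (2784 left).
+365 (one year) → Feb 28, 1746 (2419 left).
+365 (one year) → Feb 28, 1747 (2054 left).
+365 (one year) → Feb 28, 1748 (1689 left).
+366 (one year; includes Feb 29, 1748) → Feb 28, 1749 (1323 left).
+365 (one year) → Feb 28, 1750 (958 left).
+365 (one year) → Feb 28, 1751 (593 left).
+365 (one year) → Feb 28, 1752 (228 left).
Feb has 29 days: +2 → Mar 1, 1752 (226 left).
Mar has 31 days: +31 → Apr 1, 1752 (195 left).
Apr has 30 days: +30 → May 1, 1752 (165 left).
May has 31 days: +31 → Jun 1, 1752 (134 left).
Jun has 30 days: +30 → Jul 1, 1752 (104 left).
Jul has 31 days: +31 → Aug 1, 1752 (73 left).
Aug has 31 days: +31 → Sep 1, 1752 (42 left).
Sep has 30 days: +30 → Oct 1, 1752 (12 left).
+12 → Oct 13, 1752.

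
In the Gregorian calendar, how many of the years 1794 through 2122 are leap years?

Multiples of 4 in [1794,2122]: 82.
Of those, multiples of 100: 4 (not leap unless ÷400).
Multiples of 400: 1.
Leap years = 82 − 4 + 1 = 79.

79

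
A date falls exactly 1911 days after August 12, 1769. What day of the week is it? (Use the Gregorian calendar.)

Aug 12, 1769 is a Saturday.
1911 mod 7 = 0, so 1911 days after a Saturday is Saturday + 0 = Saturday.

Saturday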